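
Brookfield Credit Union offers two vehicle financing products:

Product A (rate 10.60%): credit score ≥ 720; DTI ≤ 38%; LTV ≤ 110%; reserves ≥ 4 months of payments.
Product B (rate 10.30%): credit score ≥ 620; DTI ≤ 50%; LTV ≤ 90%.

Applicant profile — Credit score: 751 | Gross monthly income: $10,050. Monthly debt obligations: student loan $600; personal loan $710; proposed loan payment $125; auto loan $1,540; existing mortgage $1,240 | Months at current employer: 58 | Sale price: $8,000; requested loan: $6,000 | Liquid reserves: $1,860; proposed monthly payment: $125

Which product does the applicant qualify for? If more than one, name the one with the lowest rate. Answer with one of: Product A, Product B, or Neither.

Total debts = (600 + 710 + 125 + 1,540 + 1,240) = 4,215; DTI = 4,215/10,050 = 41.9%.
LTV = 6,000/8,000 = 75%.
Reserves = 1,860/125 = 14.9 months.
Product A: score 751 ≥ 720; DTI 41.9% > 38%; LTV 75% ≤ 110%; reserves 14.9 ≥ 4 mo → does not qualify.
Product B: score 751 ≥ 620; DTI 41.9% ≤ 50%; LTV 75% ≤ 90% → qualifies.

Product B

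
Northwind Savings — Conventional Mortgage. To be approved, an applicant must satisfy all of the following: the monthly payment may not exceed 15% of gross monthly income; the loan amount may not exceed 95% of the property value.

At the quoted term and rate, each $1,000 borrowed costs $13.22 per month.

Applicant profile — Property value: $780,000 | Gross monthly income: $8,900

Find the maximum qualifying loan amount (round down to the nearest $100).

$100,900

Payment cap: 15% × $8,900 = $1,335/month.
At $13.22 per $1,000, that supports 1,335/13.22 × 1,000 ≈ $100,983 → $100,900.
LTV cap: 95% × $780,000 = $741,000 → $741,000.
Binding constraint: payment-to-income.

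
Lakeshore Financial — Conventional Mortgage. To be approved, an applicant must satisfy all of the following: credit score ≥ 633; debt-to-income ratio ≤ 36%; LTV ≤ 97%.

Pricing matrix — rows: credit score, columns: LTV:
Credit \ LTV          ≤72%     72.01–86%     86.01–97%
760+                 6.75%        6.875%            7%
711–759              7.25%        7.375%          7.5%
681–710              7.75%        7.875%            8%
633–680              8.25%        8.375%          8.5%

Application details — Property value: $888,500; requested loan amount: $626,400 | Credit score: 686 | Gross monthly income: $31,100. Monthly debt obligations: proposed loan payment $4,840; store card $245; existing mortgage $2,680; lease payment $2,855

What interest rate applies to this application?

7.75%

Credit score 686 ≥ 633; Total monthly debts = (4,840 + 245 + 2,680 + 2,855) = 10,620. DTI: 10,620 ÷ 31,100 = 34.1%, within the 36% cap
Loan-to-value = 626,400/888,500 = 70.5% — pass (97% max)
Score 686 is in the 681–710 band; LTV 70.5% is in the ≤72% band → 7.75%.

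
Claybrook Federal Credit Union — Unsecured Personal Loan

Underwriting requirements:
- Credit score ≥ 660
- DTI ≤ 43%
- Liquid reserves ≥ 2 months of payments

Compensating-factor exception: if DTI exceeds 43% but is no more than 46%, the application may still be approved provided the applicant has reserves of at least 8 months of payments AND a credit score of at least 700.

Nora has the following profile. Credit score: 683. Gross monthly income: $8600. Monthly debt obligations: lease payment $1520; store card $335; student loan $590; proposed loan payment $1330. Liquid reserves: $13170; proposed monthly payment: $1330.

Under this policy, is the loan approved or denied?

Credit score 683 ≥ 660 (meets base)
Total debts = (1,520 + 335 + 590 + 1,330) = 3,775. DTI = 3,775/8,600 = 43.9% > 43% — standard DTI limit exceeded.
Reserves = 13,170/1,330 = 9.9 months ≥ 2
43.9% falls in the override range (43%–46%), so the compensating-factor test applies.
Override check — reserves: 9.9 mo (ok); score: 683 (below 700).
Compensating-factor requirement not fully met.

Denied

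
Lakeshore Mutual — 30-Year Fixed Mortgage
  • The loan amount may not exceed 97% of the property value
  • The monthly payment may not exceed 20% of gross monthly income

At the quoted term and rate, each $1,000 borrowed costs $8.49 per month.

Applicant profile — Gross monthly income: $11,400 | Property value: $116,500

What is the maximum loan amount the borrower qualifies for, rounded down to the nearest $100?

$113,000

Payment cap: 20% × $11,400 = $2,280/month.
At $8.49 per $1,000, that supports 2,280/8.49 × 1,000 ≈ $268,551 → $268,500.
LTV cap: 97% × $116,500 = $113,005 → $113,000.
Binding constraint: loan-to-value.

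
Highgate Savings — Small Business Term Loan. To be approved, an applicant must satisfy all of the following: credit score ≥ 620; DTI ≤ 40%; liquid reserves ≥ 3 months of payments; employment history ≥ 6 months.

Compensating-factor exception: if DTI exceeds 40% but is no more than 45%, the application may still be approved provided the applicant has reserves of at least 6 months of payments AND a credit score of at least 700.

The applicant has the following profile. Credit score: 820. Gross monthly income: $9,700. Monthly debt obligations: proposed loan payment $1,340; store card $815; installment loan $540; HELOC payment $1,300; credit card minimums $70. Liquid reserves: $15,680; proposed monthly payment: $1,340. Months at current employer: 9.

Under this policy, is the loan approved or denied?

Approved

Credit score 820 ≥ 620 (meets base)
Total debts = (1,340 + 815 + 540 + 1,300 + 70) = 4,065. DTI: 4,065 ÷ 9,700 = 41.9%, over the 40% base limit.
Reserves = 15,680/1,340 = 11.7 months ≥ 3
Employment 9 ≥ 6 months
DTI 41.9% is within the 40%–45% exception band; checking compensating factors.
Reserves 11.7 ≥ 6 months; credit score 820 ≥ 700.
Both override conditions satisfied; DTI exception granted.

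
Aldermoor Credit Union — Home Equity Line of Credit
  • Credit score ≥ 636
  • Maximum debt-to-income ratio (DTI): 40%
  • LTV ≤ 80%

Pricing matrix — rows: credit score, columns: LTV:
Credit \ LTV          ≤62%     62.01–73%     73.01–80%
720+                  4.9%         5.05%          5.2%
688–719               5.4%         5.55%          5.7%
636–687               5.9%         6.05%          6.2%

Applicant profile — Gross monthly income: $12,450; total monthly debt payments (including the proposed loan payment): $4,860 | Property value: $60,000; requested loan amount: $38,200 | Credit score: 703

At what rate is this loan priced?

5.55%

Credit score 703 ≥ 636; DTI: 4,860 ÷ 12,450 = 39%, within the 40% cap
LTV: 38,200 ÷ 60,000 = 63.7%, within 80% cap
Row: 703 falls in 688–719. Column: 63.7% falls in 62.01–73%. Rate = 5.55%.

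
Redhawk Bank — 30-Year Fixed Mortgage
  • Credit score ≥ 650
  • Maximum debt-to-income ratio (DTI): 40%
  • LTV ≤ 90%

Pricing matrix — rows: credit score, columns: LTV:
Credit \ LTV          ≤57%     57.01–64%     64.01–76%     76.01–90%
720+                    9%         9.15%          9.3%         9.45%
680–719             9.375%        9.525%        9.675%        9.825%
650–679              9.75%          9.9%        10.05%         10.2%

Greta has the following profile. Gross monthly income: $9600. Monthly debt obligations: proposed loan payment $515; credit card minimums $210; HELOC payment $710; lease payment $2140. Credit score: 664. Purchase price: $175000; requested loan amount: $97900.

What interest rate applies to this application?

Credit score 664 ≥ 650; Total monthly debts = (515 + 210 + 710 + 2,140) = 3,575. DTI: 3,575 ÷ 9,600 = 37.2%, within the 40% cap
Loan-to-value = 97,900/175,000 = 55.9% — pass (90% max)
Credit 664 → row 650–679; LTV 55.9% → column ≤57%. Grid cell → 9.75%.

9.75%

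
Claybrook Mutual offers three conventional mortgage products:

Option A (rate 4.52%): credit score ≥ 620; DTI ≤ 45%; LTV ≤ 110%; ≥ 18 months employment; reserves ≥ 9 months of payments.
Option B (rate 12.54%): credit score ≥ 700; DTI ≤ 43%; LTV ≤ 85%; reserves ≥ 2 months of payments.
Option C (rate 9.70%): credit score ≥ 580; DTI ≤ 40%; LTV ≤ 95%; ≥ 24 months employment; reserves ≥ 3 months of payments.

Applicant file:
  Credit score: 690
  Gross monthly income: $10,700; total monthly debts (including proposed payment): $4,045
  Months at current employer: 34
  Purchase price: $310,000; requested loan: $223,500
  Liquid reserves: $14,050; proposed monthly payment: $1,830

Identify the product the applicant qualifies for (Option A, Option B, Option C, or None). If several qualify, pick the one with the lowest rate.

Option C

DTI = 4,045/10,700 = 37.8%.
LTV = 223,500/310,000 = 72.1%.
Reserves = 14,050/1,830 = 7.7 months.
Option A: score 690 ≥ 620; DTI 37.8% ≤ 45%; LTV 72.1% ≤ 110%; employment 34 ≥ 18 mo; reserves 7.7 < 9 mo → does not qualify.
Option B: score 690 < 700; DTI 37.8% ≤ 43%; LTV 72.1% ≤ 85%; reserves 7.7 ≥ 2 mo → does not qualify.
Option C: score 690 ≥ 580; DTI 37.8% ≤ 40%; LTV 72.1% ≤ 95%; employment 34 ≥ 24 mo; reserves 7.7 ≥ 3 mo → qualifies.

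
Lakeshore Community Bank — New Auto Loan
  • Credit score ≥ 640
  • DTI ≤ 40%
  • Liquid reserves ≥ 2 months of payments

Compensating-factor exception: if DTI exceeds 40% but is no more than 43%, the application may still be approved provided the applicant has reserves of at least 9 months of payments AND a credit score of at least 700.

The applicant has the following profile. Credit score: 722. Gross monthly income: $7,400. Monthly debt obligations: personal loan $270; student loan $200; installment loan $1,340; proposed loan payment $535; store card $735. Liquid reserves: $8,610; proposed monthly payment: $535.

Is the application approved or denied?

Approved

Credit score 722 ≥ 640 (meets base)
Total debts = (270 + 200 + 1,340 + 535 + 735) = 3,080. DTI: 3,080 ÷ 7,400 = 41.6%, over the 40% base limit.
Reserves: 8,610 ÷ 535 = 16.1 months (meets 2-month minimum)
DTI 41.6% is within the 40%–43% exception band; checking compensating factors.
Override check — reserves: 16.1 mo (ok); score: 722 (ok).
Both compensating conditions met → exception applies.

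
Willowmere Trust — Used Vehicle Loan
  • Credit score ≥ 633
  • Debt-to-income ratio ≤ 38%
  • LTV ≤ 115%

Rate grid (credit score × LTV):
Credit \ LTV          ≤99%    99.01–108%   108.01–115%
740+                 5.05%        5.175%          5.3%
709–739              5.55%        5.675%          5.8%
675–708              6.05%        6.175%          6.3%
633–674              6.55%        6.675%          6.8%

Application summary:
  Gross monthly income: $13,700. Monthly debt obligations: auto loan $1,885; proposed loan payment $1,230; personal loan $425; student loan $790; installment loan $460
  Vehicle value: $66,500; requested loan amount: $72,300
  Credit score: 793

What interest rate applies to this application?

Credit score 793 ≥ 633; Total monthly debts = (1,885 + 1,230 + 425 + 790 + 460) = 4,790. Debt-to-income = 4,790/13,700 = 35% — meets 38% limit
LTV: 72,300 ÷ 66,500 = 108.7%, within 115% cap
Row: 793 falls in 740+. Column: 108.7% falls in 108.01–115%. Rate = 5.3%.

5.3%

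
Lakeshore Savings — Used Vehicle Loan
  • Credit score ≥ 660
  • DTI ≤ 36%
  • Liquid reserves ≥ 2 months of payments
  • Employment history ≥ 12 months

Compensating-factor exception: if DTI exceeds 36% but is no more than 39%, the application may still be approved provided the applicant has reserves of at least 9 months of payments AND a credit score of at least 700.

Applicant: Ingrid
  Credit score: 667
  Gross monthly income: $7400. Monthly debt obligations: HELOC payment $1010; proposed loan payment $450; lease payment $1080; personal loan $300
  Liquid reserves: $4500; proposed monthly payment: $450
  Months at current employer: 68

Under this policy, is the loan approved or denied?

Credit score 667 ≥ 660 (meets base)
Total debts = (1,010 + 450 + 1,080 + 300) = 2,840. DTI = 2,840/7,400 = 38.4% > 36% — standard DTI limit exceeded.
Reserves: 4,500 ÷ 450 = 10.0 months (meets 2-month minimum)
Employment 68 ≥ 12 months
38.4% falls in the override range (36%–39%), so the compensating-factor test applies.
Override check — reserves: 10.0 mo (ok); score: 667 (below 700).
Compensating-factor requirement not fully met.

Denied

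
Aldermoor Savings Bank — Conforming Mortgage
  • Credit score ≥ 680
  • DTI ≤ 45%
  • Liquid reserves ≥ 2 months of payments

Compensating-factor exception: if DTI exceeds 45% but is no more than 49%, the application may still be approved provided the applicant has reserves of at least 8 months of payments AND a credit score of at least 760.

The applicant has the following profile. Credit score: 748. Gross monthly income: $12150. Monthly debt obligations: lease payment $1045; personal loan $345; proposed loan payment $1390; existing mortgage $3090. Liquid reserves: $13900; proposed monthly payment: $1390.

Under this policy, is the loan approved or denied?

Denied

Credit score 748 ≥ 680 (meets base)
Total debts = (1,045 + 345 + 1,390 + 3,090) = 5,870. DTI = 5,870/12,150 = 48.3% > 45% — standard DTI limit exceeded.
Reserves = 13,900/1,390 = 10.0 months ≥ 2
DTI 48.3% is within the 45%–49% exception band; checking compensating factors.
Override check — reserves: 10.0 mo (ok); score: 748 (below 760).
Compensating-factor requirement not fully met.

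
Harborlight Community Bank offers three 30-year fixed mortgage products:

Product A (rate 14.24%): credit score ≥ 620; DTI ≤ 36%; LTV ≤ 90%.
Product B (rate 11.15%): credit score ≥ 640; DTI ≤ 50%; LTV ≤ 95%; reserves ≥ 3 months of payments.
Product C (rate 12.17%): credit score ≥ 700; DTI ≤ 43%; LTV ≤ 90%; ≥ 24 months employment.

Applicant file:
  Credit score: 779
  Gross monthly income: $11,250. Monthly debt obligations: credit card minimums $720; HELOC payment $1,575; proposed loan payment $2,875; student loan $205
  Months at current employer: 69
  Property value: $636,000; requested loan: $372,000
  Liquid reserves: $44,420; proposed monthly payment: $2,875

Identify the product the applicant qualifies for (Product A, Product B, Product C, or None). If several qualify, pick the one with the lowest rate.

Total debts = (720 + 1,575 + 2,875 + 205) = 5,375; DTI = 5,375/11,250 = 47.8%.
LTV = 372,000/636,000 = 58.5%.
Reserves = 44,420/2,875 = 15.5 months.
Product A: score 779 ≥ 620; DTI 47.8% > 36%; LTV 58.5% ≤ 90% → does not qualify.
Product B: score 779 ≥ 640; DTI 47.8% ≤ 50%; LTV 58.5% ≤ 95%; reserves 15.5 ≥ 3 mo → qualifies.
Product C: score 779 ≥ 700; DTI 47.8% > 43%; LTV 58.5% ≤ 90%; employment 69 ≥ 24 mo → does not qualify.

Product B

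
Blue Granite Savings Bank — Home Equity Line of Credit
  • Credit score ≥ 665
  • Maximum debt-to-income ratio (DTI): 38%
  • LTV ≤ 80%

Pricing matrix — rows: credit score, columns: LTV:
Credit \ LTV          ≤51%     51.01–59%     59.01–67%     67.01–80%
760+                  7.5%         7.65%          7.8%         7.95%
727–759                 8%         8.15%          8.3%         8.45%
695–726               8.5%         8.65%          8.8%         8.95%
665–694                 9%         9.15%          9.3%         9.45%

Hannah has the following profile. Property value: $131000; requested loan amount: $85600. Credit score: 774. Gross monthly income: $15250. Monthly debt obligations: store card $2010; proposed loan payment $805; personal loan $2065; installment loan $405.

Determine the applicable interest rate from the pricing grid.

7.8%

Credit score 774 ≥ 665; Total monthly debts = (2,010 + 805 + 2,065 + 405) = 5,285. Debt-to-income = 5,285/15,250 = 34.7% — meets 38% limit
Loan-to-value = 85,600/131,000 = 65.3% — pass (80% max)
Score 774 is in the 760+ band; LTV 65.3% is in the 59.01–67% band → 7.8%.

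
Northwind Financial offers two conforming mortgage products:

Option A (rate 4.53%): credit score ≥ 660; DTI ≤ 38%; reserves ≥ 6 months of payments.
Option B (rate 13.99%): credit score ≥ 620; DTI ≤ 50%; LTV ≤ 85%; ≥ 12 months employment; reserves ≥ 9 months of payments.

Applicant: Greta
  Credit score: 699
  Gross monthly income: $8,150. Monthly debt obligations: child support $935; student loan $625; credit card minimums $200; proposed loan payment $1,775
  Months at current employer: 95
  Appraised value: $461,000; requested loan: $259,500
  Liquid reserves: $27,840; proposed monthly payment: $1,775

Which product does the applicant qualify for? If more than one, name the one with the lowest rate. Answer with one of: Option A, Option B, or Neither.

Option B

Total debts = (935 + 625 + 200 + 1,775) = 3,535; DTI = 3,535/8,150 = 43.4%.
LTV = 259,500/461,000 = 56.3%.
Reserves = 27,840/1,775 = 15.7 months.
Option A: score 699 ≥ 660; DTI 43.4% > 38%; reserves 15.7 ≥ 6 mo → does not qualify.
Option B: score 699 ≥ 620; DTI 43.4% ≤ 50%; LTV 56.3% ≤ 85%; employment 95 ≥ 12 mo; reserves 15.7 ≥ 9 mo → qualifies.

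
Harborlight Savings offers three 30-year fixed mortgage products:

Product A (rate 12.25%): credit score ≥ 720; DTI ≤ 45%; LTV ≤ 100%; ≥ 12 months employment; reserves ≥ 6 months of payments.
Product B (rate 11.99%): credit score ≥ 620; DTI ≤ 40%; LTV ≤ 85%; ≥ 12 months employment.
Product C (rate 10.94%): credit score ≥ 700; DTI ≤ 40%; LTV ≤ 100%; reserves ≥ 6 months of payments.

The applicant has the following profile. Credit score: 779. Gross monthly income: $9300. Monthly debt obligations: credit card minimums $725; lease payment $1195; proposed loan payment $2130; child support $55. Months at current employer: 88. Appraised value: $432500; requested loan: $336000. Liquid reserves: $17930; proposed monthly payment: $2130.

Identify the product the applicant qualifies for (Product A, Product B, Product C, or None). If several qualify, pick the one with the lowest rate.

Product A

Total debts = (725 + 1,195 + 2,130 + 55) = 4,105; DTI = 4,105/9,300 = 44.1%.
LTV = 336,000/432,500 = 77.7%.
Reserves = 17,930/2,130 = 8.4 months.
Product A: score 779 ≥ 720; DTI 44.1% ≤ 45%; LTV 77.7% ≤ 100%; employment 88 ≥ 12 mo; reserves 8.4 ≥ 6 mo → qualifies.
Product B: score 779 ≥ 620; DTI 44.1% > 40%; LTV 77.7% ≤ 85%; employment 88 ≥ 12 mo → does not qualify.
Product C: score 779 ≥ 700; DTI 44.1% > 40%; LTV 77.7% ≤ 100%; reserves 8.4 ≥ 6 mo → does not qualify.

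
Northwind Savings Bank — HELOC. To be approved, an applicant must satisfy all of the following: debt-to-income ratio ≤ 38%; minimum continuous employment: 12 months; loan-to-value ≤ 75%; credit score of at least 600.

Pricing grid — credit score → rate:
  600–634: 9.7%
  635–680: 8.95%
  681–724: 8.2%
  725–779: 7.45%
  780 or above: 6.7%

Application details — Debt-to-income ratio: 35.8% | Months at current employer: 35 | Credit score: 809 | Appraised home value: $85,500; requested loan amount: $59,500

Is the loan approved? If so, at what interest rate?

Credit score 809 ≥ 600 (meets minimum)
Loan-to-value = 59,500/85,500 = 69.6% — pass (75% max)
Employment 35 ≥ 12 months
Debt-to-income 35.8% vs 38% cap — pass
All requirements met. Score 809 falls in the 780 or above tier → 6.7%.

Approved at 6.7%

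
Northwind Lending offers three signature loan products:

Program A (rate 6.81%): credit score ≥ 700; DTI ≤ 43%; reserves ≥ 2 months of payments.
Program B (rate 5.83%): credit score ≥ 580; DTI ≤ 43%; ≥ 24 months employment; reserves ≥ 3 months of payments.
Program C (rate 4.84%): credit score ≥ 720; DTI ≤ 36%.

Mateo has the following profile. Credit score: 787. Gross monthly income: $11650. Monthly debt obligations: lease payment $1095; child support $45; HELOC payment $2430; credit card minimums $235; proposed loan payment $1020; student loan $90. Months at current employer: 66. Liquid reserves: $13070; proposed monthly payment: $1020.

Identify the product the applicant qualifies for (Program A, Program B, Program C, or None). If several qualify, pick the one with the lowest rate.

Program B

Total debts = (1,095 + 45 + 2,430 + 235 + 1,020 + 90) = 4,915; DTI = 4,915/11,650 = 42.2%.
Reserves = 13,070/1,020 = 12.8 months.
Program A: score 787 ≥ 700; DTI 42.2% ≤ 43%; reserves 12.8 ≥ 2 mo → qualifies.
Program B: score 787 ≥ 580; DTI 42.2% ≤ 43%; employment 66 ≥ 24 mo; reserves 12.8 ≥ 3 mo → qualifies.
Program C: score 787 ≥ 720; DTI 42.2% > 36% → does not qualify.
Qualifying: Program A, Program B. Lowest rate is 5.83% → Program B.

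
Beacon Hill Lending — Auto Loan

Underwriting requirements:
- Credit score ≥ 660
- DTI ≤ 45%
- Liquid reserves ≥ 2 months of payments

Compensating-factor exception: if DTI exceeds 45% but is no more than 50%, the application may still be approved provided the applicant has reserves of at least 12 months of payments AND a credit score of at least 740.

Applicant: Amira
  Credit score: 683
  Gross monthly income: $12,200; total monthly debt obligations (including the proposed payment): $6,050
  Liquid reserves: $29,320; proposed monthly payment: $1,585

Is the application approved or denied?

Denied

Credit score 683 ≥ 660 (meets base)
DTI = 6,050/12,200 = 49.6% > 45% — standard DTI limit exceeded.
Reserves = 29,320/1,585 = 18.5 months ≥ 2
DTI 49.6% is within the 45%–50% exception band; checking compensating factors.
Reserves 18.5 ≥ 12 months; credit score 683 < 740.
Compensating-factor requirement not fully met.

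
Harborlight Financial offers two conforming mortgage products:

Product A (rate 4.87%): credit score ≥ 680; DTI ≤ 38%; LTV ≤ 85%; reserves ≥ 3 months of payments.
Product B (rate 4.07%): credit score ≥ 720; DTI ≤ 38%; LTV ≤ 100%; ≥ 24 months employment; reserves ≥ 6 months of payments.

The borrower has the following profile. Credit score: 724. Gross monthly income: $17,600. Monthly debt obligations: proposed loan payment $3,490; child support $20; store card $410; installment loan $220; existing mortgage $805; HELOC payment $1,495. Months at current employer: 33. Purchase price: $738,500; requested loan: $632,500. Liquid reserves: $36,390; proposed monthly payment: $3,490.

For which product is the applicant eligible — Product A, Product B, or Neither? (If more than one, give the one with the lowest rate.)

Product B

Total debts = (3,490 + 20 + 410 + 220 + 805 + 1,495) = 6,440; DTI = 6,440/17,600 = 36.6%.
LTV = 632,500/738,500 = 85.6%.
Reserves = 36,390/3,490 = 10.4 months.
Product A: score 724 ≥ 680; DTI 36.6% ≤ 38%; LTV 85.6% > 85%; reserves 10.4 ≥ 3 mo → does not qualify.
Product B: score 724 ≥ 720; DTI 36.6% ≤ 38%; LTV 85.6% ≤ 100%; employment 33 ≥ 24 mo; reserves 10.4 ≥ 6 mo → qualifies.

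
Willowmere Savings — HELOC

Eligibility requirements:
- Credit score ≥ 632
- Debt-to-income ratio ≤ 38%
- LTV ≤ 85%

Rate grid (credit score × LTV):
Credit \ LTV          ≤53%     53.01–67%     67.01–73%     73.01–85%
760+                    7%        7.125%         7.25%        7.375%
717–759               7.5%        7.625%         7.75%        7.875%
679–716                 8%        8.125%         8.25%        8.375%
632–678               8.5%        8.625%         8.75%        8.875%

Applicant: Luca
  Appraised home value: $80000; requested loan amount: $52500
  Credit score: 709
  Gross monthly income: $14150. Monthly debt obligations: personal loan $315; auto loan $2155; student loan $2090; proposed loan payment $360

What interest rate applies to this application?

Credit score 709 ≥ 632; Total monthly debts = (315 + 2,155 + 2,090 + 360) = 4,920. Debt-to-income = 4,920/14,150 = 34.8% — meets 38% limit
LTV = 52,500/80,000 = 65.6% ≤ 85%
Score 709 is in the 679–716 band; LTV 65.6% is in the 53.01–67% band → 8.125%.

8.125%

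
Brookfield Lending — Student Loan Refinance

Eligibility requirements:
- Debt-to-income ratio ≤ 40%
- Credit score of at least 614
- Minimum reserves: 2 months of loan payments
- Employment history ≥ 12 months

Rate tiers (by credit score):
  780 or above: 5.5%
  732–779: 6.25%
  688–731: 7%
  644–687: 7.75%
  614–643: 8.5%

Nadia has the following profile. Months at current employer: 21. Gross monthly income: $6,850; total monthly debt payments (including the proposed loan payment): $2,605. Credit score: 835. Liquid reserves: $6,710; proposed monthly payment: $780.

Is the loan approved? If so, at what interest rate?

Credit score 835 ≥ 614 (meets minimum)
Employment 21 ≥ 12 months
Reserves: 6,710 ÷ 780 = 8.6 months (meets 2-month minimum)
Debt-to-income = 2,605/6,850 = 38% — meets 40% limit
All requirements met. Score 835 falls in the 780 or above tier → 5.5%.

Approved at 5.5%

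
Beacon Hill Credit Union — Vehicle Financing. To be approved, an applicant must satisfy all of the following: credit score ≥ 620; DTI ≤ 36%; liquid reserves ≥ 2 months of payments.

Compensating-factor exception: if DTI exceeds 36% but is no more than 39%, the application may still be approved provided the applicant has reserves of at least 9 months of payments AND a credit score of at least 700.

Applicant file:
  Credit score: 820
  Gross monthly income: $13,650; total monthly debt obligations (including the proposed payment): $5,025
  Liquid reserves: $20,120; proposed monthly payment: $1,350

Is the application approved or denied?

Credit score 820 ≥ 620 (meets base)
DTI: 5,025 ÷ 13,650 = 36.8%, over the 36% base limit.
Reserves = 20,120/1,350 = 14.9 months ≥ 2
DTI 36.8% is within the 36%–39% exception band; checking compensating factors.
Reserves 14.9 ≥ 9 months; credit score 820 ≥ 700.
Both compensating conditions met → exception applies.

Approved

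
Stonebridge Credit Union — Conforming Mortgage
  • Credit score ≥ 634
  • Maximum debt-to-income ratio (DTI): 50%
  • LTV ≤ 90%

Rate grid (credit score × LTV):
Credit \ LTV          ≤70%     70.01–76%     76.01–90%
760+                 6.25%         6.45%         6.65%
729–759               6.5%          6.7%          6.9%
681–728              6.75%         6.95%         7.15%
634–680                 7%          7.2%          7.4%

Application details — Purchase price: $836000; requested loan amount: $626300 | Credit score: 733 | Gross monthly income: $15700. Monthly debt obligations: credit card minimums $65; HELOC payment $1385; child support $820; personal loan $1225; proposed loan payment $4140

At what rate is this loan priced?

Credit score 733 ≥ 634; Total monthly debts = (65 + 1,385 + 820 + 1,225 + 4,140) = 7,635. Debt-to-income = 7,635/15,700 = 48.6% — meets 50% limit
LTV: 626,300 ÷ 836,000 = 74.9%, within 90% cap
Credit 733 → row 729–759; LTV 74.9% → column 70.01–76%. Grid cell → 6.7%.

6.7%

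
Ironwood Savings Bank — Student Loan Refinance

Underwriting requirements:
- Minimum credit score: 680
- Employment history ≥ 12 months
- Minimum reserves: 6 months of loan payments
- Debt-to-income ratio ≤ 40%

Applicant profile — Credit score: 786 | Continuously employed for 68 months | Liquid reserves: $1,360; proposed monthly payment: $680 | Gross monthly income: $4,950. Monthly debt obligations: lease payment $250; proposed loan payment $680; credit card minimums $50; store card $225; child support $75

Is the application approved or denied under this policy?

Denied

Credit score 786 ≥ 680 (meets)
Employment 68 ≥ 12 months
Reserves: 1,360 ÷ 680 = 2.0 months (below 6-month minimum)
Total monthly debts = (250 + 680 + 50 + 225 + 75) = 1,280. DTI: 1,280 ÷ 4,950 = 25.9%, within the 40% cap
Fails on reserves.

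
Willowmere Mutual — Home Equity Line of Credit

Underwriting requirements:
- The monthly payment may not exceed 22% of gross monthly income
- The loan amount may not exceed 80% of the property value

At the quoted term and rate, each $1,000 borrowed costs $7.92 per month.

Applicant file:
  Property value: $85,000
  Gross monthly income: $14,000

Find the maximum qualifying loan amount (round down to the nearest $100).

Payment cap: 22% × $14,000 = $3,080/month.
At $7.92 per $1,000, that supports 3,080/7.92 × 1,000 ≈ $388,888 → $388,800.
LTV cap: 80% × $85,000 = $68,000 → $68,000.
Binding constraint: loan-to-value.

$68,000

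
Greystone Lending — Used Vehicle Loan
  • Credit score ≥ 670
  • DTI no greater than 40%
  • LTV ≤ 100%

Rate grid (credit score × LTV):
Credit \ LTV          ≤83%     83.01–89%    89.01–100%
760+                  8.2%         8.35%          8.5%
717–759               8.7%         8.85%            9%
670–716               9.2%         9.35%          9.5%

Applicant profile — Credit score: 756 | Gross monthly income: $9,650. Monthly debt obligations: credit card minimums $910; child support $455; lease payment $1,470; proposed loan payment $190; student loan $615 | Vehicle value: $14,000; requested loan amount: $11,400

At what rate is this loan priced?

Credit score 756 ≥ 670; Total monthly debts = (910 + 455 + 1,470 + 190 + 615) = 3,640. Debt-to-income = 3,640/9,650 = 37.7% — meets 40% limit
LTV: 11,400 ÷ 14,000 = 81.4%, within 100% cap
Credit 756 → row 717–759; LTV 81.4% → column ≤83%. Grid cell → 8.7%.

8.7%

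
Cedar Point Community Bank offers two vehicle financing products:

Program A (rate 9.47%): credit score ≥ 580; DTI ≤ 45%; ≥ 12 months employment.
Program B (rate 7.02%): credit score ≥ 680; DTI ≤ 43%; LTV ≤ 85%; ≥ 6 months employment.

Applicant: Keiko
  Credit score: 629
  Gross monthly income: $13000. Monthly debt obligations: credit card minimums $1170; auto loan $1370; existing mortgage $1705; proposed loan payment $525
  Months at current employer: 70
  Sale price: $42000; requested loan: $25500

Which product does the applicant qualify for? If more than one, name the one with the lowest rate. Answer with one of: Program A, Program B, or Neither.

Total debts = (1,170 + 1,370 + 1,705 + 525) = 4,770; DTI = 4,770/13,000 = 36.7%.
LTV = 25,500/42,000 = 60.7%.
Program A: score 629 ≥ 580; DTI 36.7% ≤ 45%; employment 70 ≥ 12 mo → qualifies.
Program B: score 629 < 680; DTI 36.7% ≤ 43%; LTV 60.7% ≤ 85%; employment 70 ≥ 6 mo → does not qualify.

Program A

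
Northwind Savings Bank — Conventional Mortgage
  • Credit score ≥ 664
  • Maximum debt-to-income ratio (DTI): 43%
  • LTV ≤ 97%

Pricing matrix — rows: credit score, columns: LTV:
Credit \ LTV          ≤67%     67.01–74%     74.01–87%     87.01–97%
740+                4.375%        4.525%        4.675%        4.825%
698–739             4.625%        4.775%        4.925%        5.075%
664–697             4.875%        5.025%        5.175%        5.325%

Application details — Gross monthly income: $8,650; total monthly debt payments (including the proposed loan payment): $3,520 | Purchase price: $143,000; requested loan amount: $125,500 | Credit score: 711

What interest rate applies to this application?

5.075%

Credit score 711 ≥ 664; Debt-to-income = 3,520/8,650 = 40.7% — meets 43% limit
Loan-to-value = 125,500/143,000 = 87.8% — pass (97% max)
Credit 711 → row 698–739; LTV 87.8% → column 87.01–97%. Grid cell → 5.075%.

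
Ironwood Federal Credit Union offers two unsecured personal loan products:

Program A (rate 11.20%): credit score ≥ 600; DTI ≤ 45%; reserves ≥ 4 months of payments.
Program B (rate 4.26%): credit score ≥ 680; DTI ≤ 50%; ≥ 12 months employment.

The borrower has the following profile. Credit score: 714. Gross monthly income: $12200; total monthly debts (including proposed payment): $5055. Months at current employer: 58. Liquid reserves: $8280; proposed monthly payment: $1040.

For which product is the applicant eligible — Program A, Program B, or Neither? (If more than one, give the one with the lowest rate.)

DTI = 5,055/12,200 = 41.4%.
Reserves = 8,280/1,040 = 8.0 months.
Program A: score 714 ≥ 600; DTI 41.4% ≤ 45%; reserves 8.0 ≥ 4 mo → qualifies.
Program B: score 714 ≥ 680; DTI 41.4% ≤ 50%; employment 58 ≥ 12 mo → qualifies.
Qualifying: Program A, Program B. Lowest rate is 4.26% → Program B.

Program B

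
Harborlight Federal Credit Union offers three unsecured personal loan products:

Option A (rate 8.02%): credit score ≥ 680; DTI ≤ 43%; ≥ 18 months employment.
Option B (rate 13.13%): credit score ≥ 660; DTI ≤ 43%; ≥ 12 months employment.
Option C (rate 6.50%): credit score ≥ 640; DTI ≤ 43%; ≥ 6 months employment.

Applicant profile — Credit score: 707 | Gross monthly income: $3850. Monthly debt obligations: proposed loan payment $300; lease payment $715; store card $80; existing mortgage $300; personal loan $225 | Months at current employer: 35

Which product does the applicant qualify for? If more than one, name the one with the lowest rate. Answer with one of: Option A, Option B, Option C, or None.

Total debts = (300 + 715 + 80 + 300 + 225) = 1,620; DTI = 1,620/3,850 = 42.1%.
Option A: score 707 ≥ 680; DTI 42.1% ≤ 43%; employment 35 ≥ 18 mo → qualifies.
Option B: score 707 ≥ 660; DTI 42.1% ≤ 43%; employment 35 ≥ 12 mo → qualifies.
Option C: score 707 ≥ 640; DTI 42.1% ≤ 43%; employment 35 ≥ 6 mo → qualifies.
Qualifying: Option A, Option B, Option C. Lowest rate is 6.50% → Option C.

Option C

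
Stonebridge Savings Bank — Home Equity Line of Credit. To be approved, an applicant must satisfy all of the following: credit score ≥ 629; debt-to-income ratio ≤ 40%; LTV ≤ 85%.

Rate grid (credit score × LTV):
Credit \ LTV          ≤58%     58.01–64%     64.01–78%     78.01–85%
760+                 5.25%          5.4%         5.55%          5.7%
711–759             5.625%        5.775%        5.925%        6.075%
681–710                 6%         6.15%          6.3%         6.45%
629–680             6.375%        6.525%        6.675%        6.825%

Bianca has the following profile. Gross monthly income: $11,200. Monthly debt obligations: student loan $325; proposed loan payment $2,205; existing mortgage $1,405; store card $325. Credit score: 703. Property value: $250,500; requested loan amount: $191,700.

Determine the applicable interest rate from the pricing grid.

6.3%

Credit score 703 ≥ 629; Total monthly debts = (325 + 2,205 + 1,405 + 325) = 4,260. DTI = 4,260/11,200 = 38% ≤ 40%
LTV: 191,700 ÷ 250,500 = 76.5%, within 85% cap
Credit 703 → row 681–710; LTV 76.5% → column 64.01–78%. Grid cell → 6.3%.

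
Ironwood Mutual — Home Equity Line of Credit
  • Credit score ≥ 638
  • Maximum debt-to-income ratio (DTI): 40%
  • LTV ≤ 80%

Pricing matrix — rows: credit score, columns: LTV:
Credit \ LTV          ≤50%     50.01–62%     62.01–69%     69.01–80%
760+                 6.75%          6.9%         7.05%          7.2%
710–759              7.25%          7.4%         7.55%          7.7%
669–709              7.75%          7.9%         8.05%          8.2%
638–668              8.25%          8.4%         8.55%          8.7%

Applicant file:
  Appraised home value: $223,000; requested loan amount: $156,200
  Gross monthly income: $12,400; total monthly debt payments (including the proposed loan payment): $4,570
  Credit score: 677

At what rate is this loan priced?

8.2%

Credit score 677 ≥ 638; DTI: 4,570 ÷ 12,400 = 36.9%, within the 40% cap
LTV: 156,200 ÷ 223,000 = 70%, within 80% cap
Row: 677 falls in 669–709. Column: 70% falls in 69.01–80%. Rate = 8.2%.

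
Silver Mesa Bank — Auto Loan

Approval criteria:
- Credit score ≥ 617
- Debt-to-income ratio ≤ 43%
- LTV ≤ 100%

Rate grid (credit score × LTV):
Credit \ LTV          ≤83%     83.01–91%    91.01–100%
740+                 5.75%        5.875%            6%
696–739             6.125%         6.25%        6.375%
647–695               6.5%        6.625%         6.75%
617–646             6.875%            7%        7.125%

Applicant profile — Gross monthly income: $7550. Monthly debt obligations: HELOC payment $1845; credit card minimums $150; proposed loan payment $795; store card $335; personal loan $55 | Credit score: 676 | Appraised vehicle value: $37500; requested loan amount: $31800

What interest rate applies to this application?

6.625%

Credit score 676 ≥ 617; Total monthly debts = (1,845 + 150 + 795 + 335 + 55) = 3,180. DTI = 3,180/7,550 = 42.1% ≤ 43%
LTV: 31,800 ÷ 37,500 = 84.8%, within 100% cap
Credit 676 → row 647–695; LTV 84.8% → column 83.01–91%. Grid cell → 6.625%.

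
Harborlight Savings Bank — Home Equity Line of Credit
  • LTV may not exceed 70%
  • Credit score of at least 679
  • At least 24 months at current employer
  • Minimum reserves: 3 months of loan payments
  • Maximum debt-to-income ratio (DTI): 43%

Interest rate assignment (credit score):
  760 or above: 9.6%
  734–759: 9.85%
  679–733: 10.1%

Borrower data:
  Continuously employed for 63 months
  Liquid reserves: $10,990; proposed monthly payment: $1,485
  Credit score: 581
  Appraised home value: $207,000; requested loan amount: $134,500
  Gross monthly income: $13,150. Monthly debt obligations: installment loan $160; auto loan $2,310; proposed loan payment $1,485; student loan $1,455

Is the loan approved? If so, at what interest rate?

Credit score 581 < 679 (below minimum)
Total monthly debts = (160 + 2,310 + 1,485 + 1,455) = 5,410. DTI: 5,410 ÷ 13,150 = 41.1%, within the 43% cap
LTV: 134,500 ÷ 207,000 = 65%, within 70% cap
Reserves = 10,990/1,485 = 7.4 months ≥ 3
Employment 63 ≥ 24 months
Not all requirements met → denied.

Denied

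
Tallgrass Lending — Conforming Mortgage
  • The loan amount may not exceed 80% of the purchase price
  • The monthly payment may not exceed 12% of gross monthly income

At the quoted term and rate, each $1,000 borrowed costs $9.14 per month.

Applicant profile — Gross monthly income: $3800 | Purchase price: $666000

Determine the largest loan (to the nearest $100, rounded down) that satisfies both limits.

$49,800

Payment cap: 12% × $3,800 = $456/month.
At $9.14 per $1,000, that supports 456/9.14 × 1,000 ≈ $49,890 → $49,800.
LTV cap: 80% × $666,000 = $532,800 → $532,800.
Binding constraint: payment-to-income.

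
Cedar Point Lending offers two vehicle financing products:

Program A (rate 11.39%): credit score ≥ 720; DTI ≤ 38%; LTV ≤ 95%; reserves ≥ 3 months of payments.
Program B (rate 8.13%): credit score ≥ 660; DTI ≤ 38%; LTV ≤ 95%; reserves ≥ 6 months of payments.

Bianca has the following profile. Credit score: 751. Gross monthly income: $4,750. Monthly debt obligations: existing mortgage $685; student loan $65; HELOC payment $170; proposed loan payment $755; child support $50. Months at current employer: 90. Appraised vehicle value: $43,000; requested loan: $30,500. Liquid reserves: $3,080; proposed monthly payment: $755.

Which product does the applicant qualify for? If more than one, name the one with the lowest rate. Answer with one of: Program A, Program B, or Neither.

Total debts = (685 + 65 + 170 + 755 + 50) = 1,725; DTI = 1,725/4,750 = 36.3%.
LTV = 30,500/43,000 = 70.9%.
Reserves = 3,080/755 = 4.1 months.
Program A: score 751 ≥ 720; DTI 36.3% ≤ 38%; LTV 70.9% ≤ 95%; reserves 4.1 ≥ 3 mo → qualifies.
Program B: score 751 ≥ 660; DTI 36.3% ≤ 38%; LTV 70.9% ≤ 95%; reserves 4.1 < 6 mo → does not qualify.

Program A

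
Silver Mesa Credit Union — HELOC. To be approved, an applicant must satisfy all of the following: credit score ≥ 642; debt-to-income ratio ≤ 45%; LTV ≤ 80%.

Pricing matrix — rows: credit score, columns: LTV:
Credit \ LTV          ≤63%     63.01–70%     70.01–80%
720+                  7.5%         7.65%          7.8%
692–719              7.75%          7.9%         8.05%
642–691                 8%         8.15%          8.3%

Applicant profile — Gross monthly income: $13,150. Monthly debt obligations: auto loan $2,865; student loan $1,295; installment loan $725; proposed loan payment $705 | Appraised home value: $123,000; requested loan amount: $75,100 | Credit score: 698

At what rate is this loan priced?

7.75%

Credit score 698 ≥ 642; Total monthly debts = (2,865 + 1,295 + 725 + 705) = 5,590. DTI = 5,590/13,150 = 42.5% ≤ 45%
LTV = 75,100/123,000 = 61.1% ≤ 80%
Credit 698 → row 692–719; LTV 61.1% → column ≤63%. Grid cell → 7.75%.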